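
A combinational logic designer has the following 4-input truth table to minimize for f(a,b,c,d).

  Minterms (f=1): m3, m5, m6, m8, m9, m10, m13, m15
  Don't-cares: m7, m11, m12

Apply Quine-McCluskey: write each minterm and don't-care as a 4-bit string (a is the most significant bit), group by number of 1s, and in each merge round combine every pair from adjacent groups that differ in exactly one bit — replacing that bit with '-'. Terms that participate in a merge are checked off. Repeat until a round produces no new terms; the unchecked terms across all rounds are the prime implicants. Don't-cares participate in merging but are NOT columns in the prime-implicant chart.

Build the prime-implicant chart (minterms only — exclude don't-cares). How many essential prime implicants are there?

4

Round 0: 0011✓ 0101✓ 0110✓ 0111✓ 1000✓ 1001✓ 1010✓ 1011✓ 1100✓ 1101✓ 1111✓
Round 1: -011✓ -101✓ -111✓ 0-11✓ 01-1✓ 011- 1-00✓ 1-01✓ 1-11✓ 10-0✓ 10-1✓ 100-✓ 101-✓ 11-1✓ 110-✓
Round 2: --11 -1-1 1--1 1-0- 10--
PIs = {--11, -1-1, 011-, 1--1, 1-0-, 10--}
Coverage chart:
  m3: --11 ←essential
  m5: -1-1 ←essential
  m6: 011- ←essential
  m8: 1-0-,10--
  m9: 1--1,1-0-,10--
  m10: 10-- ←essential
  m13: -1-1,1--1,1-0-
  m15: --11,-1-1,1--1
Essential: --11, -1-1, 011-, 10--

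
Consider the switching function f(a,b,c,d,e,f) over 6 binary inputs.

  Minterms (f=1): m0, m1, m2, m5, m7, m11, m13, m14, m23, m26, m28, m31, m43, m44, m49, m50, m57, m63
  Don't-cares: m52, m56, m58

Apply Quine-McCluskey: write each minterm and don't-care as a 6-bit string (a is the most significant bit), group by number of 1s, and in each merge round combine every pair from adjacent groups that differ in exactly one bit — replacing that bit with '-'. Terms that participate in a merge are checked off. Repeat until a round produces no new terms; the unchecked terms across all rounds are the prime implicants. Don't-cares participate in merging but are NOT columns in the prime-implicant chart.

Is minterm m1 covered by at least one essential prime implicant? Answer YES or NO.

Round 0: 000000✓ 000001✓ 000010✓ 000101✓ 000111✓ 001011✓ 001101✓ 001110 010111✓ 011010✓ 011100 011111✓ 101011✓ 101100 110001✓ 110010✓ 110100 111000✓ 111001✓ 111010✓ 111111✓
Round 1: -01011 -11010 -11111 0-0111 00-101 000-01 0000-0 00000- 0001-1 01-111 11-001 11-010 1110-0 11100-
PIs = {-01011, -11010, -11111, 0-0111, 00-101, 000-01, 0000-0, 00000-, 0001-1, 001110, 01-111, 011100, 101100, 11-001, 11-010, 110100, 1110-0, 11100-}
Coverage chart:
  m0: 0000-0,00000-
  m1: 000-01,00000-
  m2: 0000-0 ←essential
  m5: 00-101,000-01,0001-1
  m7: 0-0111,0001-1
  m11: -01011 ←essential
  m13: 00-101 ←essential
  m14: 001110 ←essential
  m23: 0-0111,01-111
  m26: -11010 ←essential
  m28: 011100 ←essential
  m31: -11111,01-111
  m43: -01011 ←essential
  m44: 101100 ←essential
  m49: 11-001 ←essential
  m50: 11-010 ←essential
  m57: 11-001,11100-
  m63: -11111 ←essential
Essential: -01011, -11010, -11111, 00-101, 0000-0, 001110, 011100, 101100, 11-001, 11-010

NO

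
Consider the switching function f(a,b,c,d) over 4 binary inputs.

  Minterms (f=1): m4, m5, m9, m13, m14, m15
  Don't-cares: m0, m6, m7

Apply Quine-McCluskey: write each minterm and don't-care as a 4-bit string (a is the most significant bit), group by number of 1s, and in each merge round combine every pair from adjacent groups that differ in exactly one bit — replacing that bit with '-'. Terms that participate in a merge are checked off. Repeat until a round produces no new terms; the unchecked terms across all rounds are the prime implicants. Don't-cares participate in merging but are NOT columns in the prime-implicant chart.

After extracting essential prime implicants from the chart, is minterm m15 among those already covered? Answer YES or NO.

size-2^0 implicants → 0000(✓)  0100(✓)  0101(✓)  0110(✓)  0111(✓)  1001(✓)  1101(✓)  1110(✓)  1111(✓)
size-2^1 implicants → -101(✓)  -110(✓)  -111(✓)  0-00  01-0(✓)  01-1(✓)  010-(✓)  011-(✓)  1-01  11-1(✓)  111-(✓)
size-2^2 implicants → -1-1  -11-  01--
Unchecked terms (primes): -1-1, -11-, 0-00, 01--, 1-01
Minterm coverage:
  m4 ⊆ 0-00,01--
  m5 ⊆ -1-1,01--
  m9 ⊆ 1-01 [E]
  m13 ⊆ -1-1,1-01
  m14 ⊆ -11- [E]
  m15 ⊆ -1-1,-11-
E = {-11-, 1-01}

YES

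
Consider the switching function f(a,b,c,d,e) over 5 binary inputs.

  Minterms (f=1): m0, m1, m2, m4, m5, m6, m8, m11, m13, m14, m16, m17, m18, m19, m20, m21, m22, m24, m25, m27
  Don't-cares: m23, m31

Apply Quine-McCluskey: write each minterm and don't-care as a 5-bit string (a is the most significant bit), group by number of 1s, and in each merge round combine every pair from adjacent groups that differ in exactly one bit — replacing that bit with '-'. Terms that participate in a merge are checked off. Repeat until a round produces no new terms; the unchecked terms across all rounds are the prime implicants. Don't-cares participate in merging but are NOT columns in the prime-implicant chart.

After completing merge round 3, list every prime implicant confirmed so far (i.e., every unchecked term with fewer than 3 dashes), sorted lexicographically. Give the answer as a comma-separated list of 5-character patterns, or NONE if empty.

--000, -1011, 0-101, 0-110, 1--11, 1-0-1, 1-00-

[col 0] 00000*, 00001*, 00010*, 00100*, 00101*, 00110*, 01000*, 01011*, 01101*, 01110*, 10000*, 10001*, 10010*, 10011*, 10100*, 10101*, 10110*, 10111*, 11000*, 11001*, 11011*, 11111*
[col 1] -0000*, -0001*, -0010*, -0100*, -0101*, -0110*, -1000*, -1011, 0-000*, 0-101, 0-110, 00-00*, 00-01*, 00-10*, 000-0*, 0000-*, 001-0*, 0010-*, 1-000*, 1-001*, 1-011*, 1-111*, 10-00*, 10-01*, 10-10*, 10-11*, 100-0*, 100-1*, 1000-*, 1001-*, 101-0*, 101-1*, 1010-*, 1011-*, 11-11*, 110-1*, 1100-*
[col 2] --000, -0-00*, -0-01*, -0-10*, -00-0*, -000-*, -01-0*, -010-*, 00--0*, 00-0-*, 1--11, 1-0-1, 1-00-, 10--0*, 10--1*, 10-0-*, 10-1-*, 100--*, 101--*
[col 3] -0--0, -0-0-, 10---
Prime implicants: --000, -0--0, -0-0-, -1011, 0-101, 0-110, 1--11, 1-0-1, 1-00-, 10---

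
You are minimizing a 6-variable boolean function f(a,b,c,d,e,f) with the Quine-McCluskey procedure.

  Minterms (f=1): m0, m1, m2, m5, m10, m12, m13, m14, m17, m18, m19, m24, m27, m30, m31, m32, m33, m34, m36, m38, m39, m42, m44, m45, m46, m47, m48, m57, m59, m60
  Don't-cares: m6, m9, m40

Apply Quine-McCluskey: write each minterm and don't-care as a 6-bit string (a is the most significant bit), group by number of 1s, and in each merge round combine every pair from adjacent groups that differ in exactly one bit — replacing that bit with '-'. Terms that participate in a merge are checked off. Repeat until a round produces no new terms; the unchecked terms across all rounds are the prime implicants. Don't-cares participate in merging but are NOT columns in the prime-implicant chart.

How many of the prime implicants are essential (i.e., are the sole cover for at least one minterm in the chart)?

size-2^0 implicants → 000000(✓)  000001(✓)  000010(✓)  000101(✓)  000110(✓)  001001(✓)  001010(✓)  001100(✓)  001101(✓)  001110(✓)  010001(✓)  010010(✓)  010011(✓)  011000  011011(✓)  011110(✓)  011111(✓)  100000(✓)  100001(✓)  100010(✓)  100100(✓)  100110(✓)  100111(✓)  101000(✓)  101010(✓)  101100(✓)  101101(✓)  101110(✓)  101111(✓)  110000(✓)  111001(✓)  111011(✓)  111100(✓)
size-2^1 implicants → -00000(✓)  -00001(✓)  -00010(✓)  -00110(✓)  -01010(✓)  -01100(✓)  -01101(✓)  -01110(✓)  -11011  0-0001  0-0010  0-1110  00-001(✓)  00-010(✓)  00-101(✓)  00-110(✓)  000-01(✓)  000-10(✓)  0000-0(✓)  00000-(✓)  001-01(✓)  001-10(✓)  0011-0(✓)  00110-(✓)  01-011  0100-1  01001-  011-11  01111-  1-0000  1-1100  10-000(✓)  10-010(✓)  10-100(✓)  10-110(✓)  10-111(✓)  100-00(✓)  100-10(✓)  1000-0(✓)  10000-(✓)  1001-0(✓)  10011-(✓)  101-00(✓)  101-10(✓)  1010-0(✓)  1011-0(✓)  1011-1(✓)  10110-(✓)  10111-(✓)  1110-1
size-2^2 implicants → -0-010(✓)  -0-110(✓)  -00-10(✓)  -000-0  -0000-  -01-10(✓)  -011-0  -0110-  00--01  00--10(✓)  10--00(✓)  10--10(✓)  10-0-0(✓)  10-1-0(✓)  10-11-  100--0(✓)  101--0(✓)  1011--
size-2^3 implicants → -0--10  10---0
Unchecked terms (primes): -0--10, -000-0, -0000-, -011-0, -0110-, -11011, 0-0001, 0-0010, 0-1110, 00--01, 01-011, 0100-1, 01001-, 011-11, 011000, 01111-, 1-0000, 1-1100, 10---0, 10-11-, 1011--, 1110-1
Minterm coverage:
  m0 ⊆ -000-0,-0000-
  m1 ⊆ -0000-,0-0001,00--01
  m2 ⊆ -0--10,-000-0,0-0010
  m5 ⊆ 00--01 [E]
  m10 ⊆ -0--10 [E]
  m12 ⊆ -011-0,-0110-
  m13 ⊆ -0110-,00--01
  m14 ⊆ -0--10,-011-0,0-1110
  m17 ⊆ 0-0001,0100-1
  m18 ⊆ 0-0010,01001-
  m19 ⊆ 01-011,0100-1,01001-
  m24 ⊆ 011000 [E]
  m27 ⊆ -11011,01-011,011-11
  m30 ⊆ 0-1110,01111-
  m31 ⊆ 011-11,01111-
  m32 ⊆ -000-0,-0000-,1-0000,10---0
  m33 ⊆ -0000- [E]
  m34 ⊆ -0--10,-000-0,10---0
  m36 ⊆ 10---0 [E]
  m38 ⊆ -0--10,10---0,10-11-
  m39 ⊆ 10-11- [E]
  m42 ⊆ -0--10,10---0
  m44 ⊆ -011-0,-0110-,1-1100,10---0,1011--
  m45 ⊆ -0110-,1011--
  m46 ⊆ -0--10,-011-0,10---0,10-11-,1011--
  m47 ⊆ 10-11-,1011--
  m48 ⊆ 1-0000 [E]
  m57 ⊆ 1110-1 [E]
  m59 ⊆ -11011,1110-1
  m60 ⊆ 1-1100 [E]
E = {-0--10, -0000-, 00--01, 011000, 1-0000, 1-1100, 10---0, 10-11-, 1110-1}

9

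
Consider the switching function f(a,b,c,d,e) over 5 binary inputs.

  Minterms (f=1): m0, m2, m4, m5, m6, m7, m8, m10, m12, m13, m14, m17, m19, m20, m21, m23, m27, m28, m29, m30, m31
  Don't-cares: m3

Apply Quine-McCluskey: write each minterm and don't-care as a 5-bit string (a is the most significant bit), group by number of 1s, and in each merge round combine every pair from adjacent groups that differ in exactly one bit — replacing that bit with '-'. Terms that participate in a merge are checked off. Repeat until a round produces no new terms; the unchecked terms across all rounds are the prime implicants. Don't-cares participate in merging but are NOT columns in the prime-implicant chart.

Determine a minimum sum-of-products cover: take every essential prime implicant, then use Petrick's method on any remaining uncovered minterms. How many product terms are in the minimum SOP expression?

size-2^0 implicants → 00000(✓)  00010(✓)  00011(✓)  00100(✓)  00101(✓)  00110(✓)  00111(✓)  01000(✓)  01010(✓)  01100(✓)  01101(✓)  01110(✓)  10001(✓)  10011(✓)  10100(✓)  10101(✓)  10111(✓)  11011(✓)  11100(✓)  11101(✓)  11110(✓)  11111(✓)
size-2^1 implicants → -0011(✓)  -0100(✓)  -0101(✓)  -0111(✓)  -1100(✓)  -1101(✓)  -1110(✓)  0-000(✓)  0-010(✓)  0-100(✓)  0-101(✓)  0-110(✓)  00-00(✓)  00-10(✓)  00-11(✓)  000-0(✓)  0001-(✓)  001-0(✓)  001-1(✓)  0010-(✓)  0011-(✓)  01-00(✓)  01-10(✓)  010-0(✓)  011-0(✓)  0110-(✓)  1-011(✓)  1-100(✓)  1-101(✓)  1-111(✓)  10-01(✓)  10-11(✓)  100-1(✓)  101-1(✓)  1010-(✓)  11-11(✓)  111-0(✓)  111-1(✓)  1110-(✓)  1111-(✓)
size-2^2 implicants → --100(✓)  --101(✓)  -0-11  -01-1  -010-(✓)  -11-0  -110-(✓)  0--00(✓)  0--10(✓)  0-0-0(✓)  0-1-0(✓)  0-10-(✓)  00--0(✓)  00-1-  001--  01--0(✓)  1--11  1-1-1  1-10-(✓)  10--1  111--
size-2^3 implicants → --10-  0---0
Unchecked terms (primes): --10-, -0-11, -01-1, -11-0, 0---0, 00-1-, 001--, 1--11, 1-1-1, 10--1, 111--
Minterm coverage:
  m0 ⊆ 0---0 [E]
  m2 ⊆ 0---0,00-1-
  m4 ⊆ --10-,0---0,001--
  m5 ⊆ --10-,-01-1,001--
  m6 ⊆ 0---0,00-1-,001--
  m7 ⊆ -0-11,-01-1,00-1-,001--
  m8 ⊆ 0---0 [E]
  m10 ⊆ 0---0 [E]
  m12 ⊆ --10-,-11-0,0---0
  m13 ⊆ --10- [E]
  m14 ⊆ -11-0,0---0
  m17 ⊆ 10--1 [E]
  m19 ⊆ -0-11,1--11,10--1
  m20 ⊆ --10- [E]
  m21 ⊆ --10-,-01-1,1-1-1,10--1
  m23 ⊆ -0-11,-01-1,1--11,1-1-1,10--1
  m27 ⊆ 1--11 [E]
  m28 ⊆ --10-,-11-0,111--
  m29 ⊆ --10-,1-1-1,111--
  m30 ⊆ -11-0,111--
  m31 ⊆ 1--11,1-1-1,111--
E = {--10-, 0---0, 1--11, 10--1}
Petrick residual → -0-11, -11-0
Cover = cd' + b'de + bce' + a'e' + ade + ab'e  |cover|=6

6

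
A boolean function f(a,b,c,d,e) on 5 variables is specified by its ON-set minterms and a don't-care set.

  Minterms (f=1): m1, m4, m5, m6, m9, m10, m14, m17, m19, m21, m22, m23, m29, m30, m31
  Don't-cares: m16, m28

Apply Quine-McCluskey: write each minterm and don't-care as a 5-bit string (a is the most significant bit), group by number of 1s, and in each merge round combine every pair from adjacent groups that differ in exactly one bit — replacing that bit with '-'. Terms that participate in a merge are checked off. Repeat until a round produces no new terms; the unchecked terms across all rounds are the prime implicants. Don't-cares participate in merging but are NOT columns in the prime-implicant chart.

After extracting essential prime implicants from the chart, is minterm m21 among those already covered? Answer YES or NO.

YES

Round 0: 00001✓ 00100✓ 00101✓ 00110✓ 01001✓ 01010✓ 01110✓ 10000✓ 10001✓ 10011✓ 10101✓ 10110✓ 10111✓ 11100✓ 11101✓ 11110✓ 11111✓
Round 1: -0001✓ -0101✓ -0110✓ -1110✓ 0-001 0-110✓ 00-01✓ 001-0 0010- 01-10 1-101✓ 1-110✓ 1-111✓ 10-01✓ 10-11✓ 100-1✓ 1000- 101-1✓ 1011-✓ 111-0✓ 111-1✓ 1110-✓ 1111-✓
Round 2: --110 -0-01 1-1-1 1-11- 10--1 111--
PIs = {--110, -0-01, 0-001, 001-0, 0010-, 01-10, 1-1-1, 1-11-, 10--1, 1000-, 111--}
Coverage chart:
  m1: -0-01,0-001
  m4: 001-0,0010-
  m5: -0-01,0010-
  m6: --110,001-0
  m9: 0-001 ←essential
  m10: 01-10 ←essential
  m14: --110,01-10
  m17: -0-01,10--1,1000-
  m19: 10--1 ←essential
  m21: -0-01,1-1-1,10--1
  m22: --110,1-11-
  m23: 1-1-1,1-11-,10--1
  m29: 1-1-1,111--
  m30: --110,1-11-,111--
  m31: 1-1-1,1-11-,111--
Essential: 0-001, 01-10, 10--1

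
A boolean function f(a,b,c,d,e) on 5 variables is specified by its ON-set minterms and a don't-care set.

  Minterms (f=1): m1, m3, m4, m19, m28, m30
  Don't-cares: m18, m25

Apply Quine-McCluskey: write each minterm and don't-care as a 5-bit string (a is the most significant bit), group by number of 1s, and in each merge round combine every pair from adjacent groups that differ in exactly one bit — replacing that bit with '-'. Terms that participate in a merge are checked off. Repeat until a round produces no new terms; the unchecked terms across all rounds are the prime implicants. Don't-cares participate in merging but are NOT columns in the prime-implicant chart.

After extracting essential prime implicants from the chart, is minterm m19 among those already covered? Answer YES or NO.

NO

[col 0] 00001*, 00011*, 00100, 10010*, 10011*, 11001, 11100*, 11110*
[col 1] -0011, 000-1, 1001-, 111-0
Prime implicants: -0011, 000-1, 00100, 1001-, 11001, 111-0
PI chart (minterm → PIs covering it):
  1 | 000-1  (sole → essential)
  3 | -0011,000-1
  4 | 00100  (sole → essential)
  19 | -0011,1001-
  28 | 111-0  (sole → essential)
  30 | 111-0  (sole → essential)
Essential prime implicants: 000-1, 00100, 111-0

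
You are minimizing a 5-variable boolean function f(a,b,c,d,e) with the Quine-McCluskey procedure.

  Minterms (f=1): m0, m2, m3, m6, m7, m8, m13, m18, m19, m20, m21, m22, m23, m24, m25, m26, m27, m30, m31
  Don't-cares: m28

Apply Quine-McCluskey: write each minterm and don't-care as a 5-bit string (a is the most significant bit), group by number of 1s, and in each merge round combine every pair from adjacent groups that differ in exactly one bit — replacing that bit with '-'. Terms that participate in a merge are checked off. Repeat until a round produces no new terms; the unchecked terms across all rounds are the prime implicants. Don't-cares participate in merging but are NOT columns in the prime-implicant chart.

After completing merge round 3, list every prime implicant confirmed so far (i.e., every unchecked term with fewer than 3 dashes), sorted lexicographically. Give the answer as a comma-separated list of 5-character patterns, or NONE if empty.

-1000, 0-000, 000-0, 01101, 1-1-0, 101--, 11--0, 110--

size-2^0 implicants → 00000(✓)  00010(✓)  00011(✓)  00110(✓)  00111(✓)  01000(✓)  01101  10010(✓)  10011(✓)  10100(✓)  10101(✓)  10110(✓)  10111(✓)  11000(✓)  11001(✓)  11010(✓)  11011(✓)  11100(✓)  11110(✓)  11111(✓)
size-2^1 implicants → -0010(✓)  -0011(✓)  -0110(✓)  -0111(✓)  -1000  0-000  00-10(✓)  00-11(✓)  000-0  0001-(✓)  0011-(✓)  1-010(✓)  1-011(✓)  1-100(✓)  1-110(✓)  1-111(✓)  10-10(✓)  10-11(✓)  1001-(✓)  101-0(✓)  101-1(✓)  1010-(✓)  1011-(✓)  11-00(✓)  11-10(✓)  11-11(✓)  110-0(✓)  110-1(✓)  1100-(✓)  1101-(✓)  111-0(✓)  1111-(✓)
size-2^2 implicants → -0-10(✓)  -0-11(✓)  -001-(✓)  -011-(✓)  00-1-(✓)  1--10(✓)  1--11(✓)  1-01-(✓)  1-1-0  1-11-(✓)  10-1-(✓)  101--  11--0  11-1-(✓)  110--
size-2^3 implicants → -0-1-  1--1-
Unchecked terms (primes): -0-1-, -1000, 0-000, 000-0, 01101, 1--1-, 1-1-0, 101--, 11--0, 110--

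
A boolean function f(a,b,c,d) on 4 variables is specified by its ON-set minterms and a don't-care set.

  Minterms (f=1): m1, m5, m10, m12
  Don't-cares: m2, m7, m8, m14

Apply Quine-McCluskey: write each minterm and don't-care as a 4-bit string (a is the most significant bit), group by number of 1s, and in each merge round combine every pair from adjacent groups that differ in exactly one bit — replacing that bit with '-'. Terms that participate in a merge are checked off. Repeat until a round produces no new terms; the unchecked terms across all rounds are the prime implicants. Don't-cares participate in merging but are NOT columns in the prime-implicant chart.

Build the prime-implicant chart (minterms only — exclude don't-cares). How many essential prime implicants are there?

2

Round 0: 0001✓ 0010✓ 0101✓ 0111✓ 1000✓ 1010✓ 1100✓ 1110✓
Round 1: -010 0-01 01-1 1-00✓ 1-10✓ 10-0✓ 11-0✓
Round 2: 1--0
PIs = {-010, 0-01, 01-1, 1--0}
Coverage chart:
  m1: 0-01 ←essential
  m5: 0-01,01-1
  m10: -010,1--0
  m12: 1--0 ←essential
Essential: 0-01, 1--0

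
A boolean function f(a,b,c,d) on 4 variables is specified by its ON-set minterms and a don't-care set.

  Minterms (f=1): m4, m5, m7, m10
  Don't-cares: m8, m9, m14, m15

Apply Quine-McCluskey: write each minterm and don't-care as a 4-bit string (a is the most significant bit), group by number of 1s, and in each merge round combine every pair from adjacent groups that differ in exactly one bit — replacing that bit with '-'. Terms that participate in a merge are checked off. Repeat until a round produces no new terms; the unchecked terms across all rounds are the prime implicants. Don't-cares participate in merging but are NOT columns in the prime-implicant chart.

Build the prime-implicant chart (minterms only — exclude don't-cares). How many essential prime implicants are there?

Round 0: 0100✓ 0101✓ 0111✓ 1000✓ 1001✓ 1010✓ 1110✓ 1111✓
Round 1: -111 01-1 010- 1-10 10-0 100- 111-
PIs = {-111, 01-1, 010-, 1-10, 10-0, 100-, 111-}
Coverage chart:
  m4: 010- ←essential
  m5: 01-1,010-
  m7: -111,01-1
  m10: 1-10,10-0
Essential: 010-

1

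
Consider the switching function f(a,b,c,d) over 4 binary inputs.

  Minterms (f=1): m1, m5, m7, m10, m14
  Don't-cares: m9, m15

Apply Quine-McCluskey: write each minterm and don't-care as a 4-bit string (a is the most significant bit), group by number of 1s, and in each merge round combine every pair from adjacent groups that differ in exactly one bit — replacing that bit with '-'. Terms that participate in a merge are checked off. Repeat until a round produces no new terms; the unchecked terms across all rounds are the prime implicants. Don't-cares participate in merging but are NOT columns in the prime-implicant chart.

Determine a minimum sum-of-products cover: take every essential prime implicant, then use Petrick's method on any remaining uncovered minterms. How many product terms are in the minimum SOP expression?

size-2^0 implicants → 0001(✓)  0101(✓)  0111(✓)  1001(✓)  1010(✓)  1110(✓)  1111(✓)
size-2^1 implicants → -001  -111  0-01  01-1  1-10  111-
Unchecked terms (primes): -001, -111, 0-01, 01-1, 1-10, 111-
Minterm coverage:
  m1 ⊆ -001,0-01
  m5 ⊆ 0-01,01-1
  m7 ⊆ -111,01-1
  m10 ⊆ 1-10 [E]
  m14 ⊆ 1-10,111-
E = {1-10}
Petrick residual → -001, 01-1
Cover = b'c'd + a'bd + acd'  |cover|=3

3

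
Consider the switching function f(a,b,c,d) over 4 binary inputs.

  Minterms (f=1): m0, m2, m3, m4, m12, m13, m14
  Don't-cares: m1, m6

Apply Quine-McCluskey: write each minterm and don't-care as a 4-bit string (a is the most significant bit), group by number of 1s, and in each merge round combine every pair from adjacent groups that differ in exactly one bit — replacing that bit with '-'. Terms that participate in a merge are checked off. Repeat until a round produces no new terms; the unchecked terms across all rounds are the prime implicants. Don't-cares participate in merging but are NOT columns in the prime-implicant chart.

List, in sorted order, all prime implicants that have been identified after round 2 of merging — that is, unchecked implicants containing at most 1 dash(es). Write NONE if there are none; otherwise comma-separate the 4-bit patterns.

110-

[col 0] 0000*, 0001*, 0010*, 0011*, 0100*, 0110*, 1100*, 1101*, 1110*
[col 1] -100*, -110*, 0-00*, 0-10*, 00-0*, 00-1*, 000-*, 001-*, 01-0*, 11-0*, 110-
[col 2] -1-0, 0--0, 00--
Prime implicants: -1-0, 0--0, 00--, 110-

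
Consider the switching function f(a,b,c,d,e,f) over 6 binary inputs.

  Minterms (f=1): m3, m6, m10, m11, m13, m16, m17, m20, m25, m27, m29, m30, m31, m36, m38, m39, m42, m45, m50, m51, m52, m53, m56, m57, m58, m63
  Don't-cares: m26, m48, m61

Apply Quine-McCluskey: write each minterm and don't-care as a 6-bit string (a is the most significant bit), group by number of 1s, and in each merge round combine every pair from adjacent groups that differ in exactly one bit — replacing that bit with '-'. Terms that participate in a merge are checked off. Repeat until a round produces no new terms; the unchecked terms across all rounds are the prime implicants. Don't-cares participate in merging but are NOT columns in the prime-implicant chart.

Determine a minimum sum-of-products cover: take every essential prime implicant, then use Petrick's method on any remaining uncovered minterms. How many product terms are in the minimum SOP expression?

13

[col 0] 000011*, 000110*, 001010*, 001011*, 001101*, 010000*, 010001*, 010100*, 011001*, 011010*, 011011*, 011101*, 011110*, 011111*, 100100*, 100110*, 100111*, 101010*, 101101*, 110000*, 110010*, 110011*, 110100*, 110101*, 111000*, 111001*, 111010*, 111101*, 111111*
[col 1] -00110, -01010*, -01101*, -10000*, -10100*, -11001*, -11010*, -11101*, -11111*, 0-1010*, 0-1011*, 0-1101*, 00-011, 00101-*, 01-001, 010-00*, 01000-, 011-01*, 011-10*, 011-11*, 0110-1*, 01101-*, 0111-1*, 01111-*, 1-0100, 1-1010*, 1-1101*, 1001-0, 10011-, 11-000*, 11-010*, 11-101, 110-00*, 1100-0*, 11001-, 11010-, 111-01*, 1110-0*, 11100-, 1111-1*
[col 2] --1010, --1101, -10-00, -11-01, -111-1, 0-101-, 011--1, 011-1-, 11-0-0
Prime implicants: --1010, --1101, -00110, -10-00, -11-01, -111-1, 0-101-, 00-011, 01-001, 01000-, 011--1, 011-1-, 1-0100, 1001-0, 10011-, 11-0-0, 11-101, 11001-, 11010-, 11100-
PI chart (minterm → PIs covering it):
  3 | 00-011  (sole → essential)
  6 | -00110  (sole → essential)
  10 | --1010,0-101-
  11 | 0-101-,00-011
  13 | --1101  (sole → essential)
  16 | -10-00,01000-
  17 | 01-001,01000-
  20 | -10-00  (sole → essential)
  25 | -11-01,01-001,011--1
  27 | 0-101-,011--1,011-1-
  29 | --1101,-11-01,-111-1,011--1
  30 | 011-1-  (sole → essential)
  31 | -111-1,011--1,011-1-
  36 | 1-0100,1001-0
  38 | -00110,1001-0,10011-
  39 | 10011-  (sole → essential)
  42 | --1010  (sole → essential)
  45 | --1101  (sole → essential)
  50 | 11-0-0,11001-
  51 | 11001-  (sole → essential)
  52 | -10-00,1-0100,11010-
  53 | 11-101,11010-
  56 | 11-0-0,11100-
  57 | -11-01,11100-
  58 | --1010,11-0-0
  63 | -111-1  (sole → essential)
Essential prime implicants: --1010, --1101, -00110, -10-00, -111-1, 00-011, 011-1-, 10011-, 11001-
Petrick residual → 01-001, 1-0100, 11-101, 11100-
Minimum SOP uses 13 PIs: cd'ef' + cde'f + b'c'def' + bc'e'f' + bcdf + a'b'd'ef + a'bd'e'f + a'bce + ac'de'f' + ab'c'de + abde'f + abc'd'e + abcd'e'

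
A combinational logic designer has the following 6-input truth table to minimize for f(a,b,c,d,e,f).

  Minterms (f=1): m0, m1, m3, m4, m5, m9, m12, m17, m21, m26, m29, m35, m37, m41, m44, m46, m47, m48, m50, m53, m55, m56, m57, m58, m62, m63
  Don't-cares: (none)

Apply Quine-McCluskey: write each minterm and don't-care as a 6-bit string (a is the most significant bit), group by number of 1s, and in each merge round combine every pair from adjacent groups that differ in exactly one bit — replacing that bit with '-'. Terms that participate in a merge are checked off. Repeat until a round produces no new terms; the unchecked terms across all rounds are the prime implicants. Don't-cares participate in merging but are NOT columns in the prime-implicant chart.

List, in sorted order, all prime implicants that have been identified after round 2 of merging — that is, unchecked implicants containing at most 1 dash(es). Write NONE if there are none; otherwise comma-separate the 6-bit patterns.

size-2^0 implicants → 000000(✓)  000001(✓)  000011(✓)  000100(✓)  000101(✓)  001001(✓)  001100(✓)  010001(✓)  010101(✓)  011010(✓)  011101(✓)  100011(✓)  100101(✓)  101001(✓)  101100(✓)  101110(✓)  101111(✓)  110000(✓)  110010(✓)  110101(✓)  110111(✓)  111000(✓)  111001(✓)  111010(✓)  111110(✓)  111111(✓)
size-2^1 implicants → -00011  -00101(✓)  -01001  -01100  -10101(✓)  -11010  0-0001(✓)  0-0101(✓)  00-001  00-100  000-00(✓)  000-01(✓)  0000-1  00000-(✓)  00010-(✓)  01-101  010-01(✓)  1-0101(✓)  1-1001  1-1110(✓)  1-1111(✓)  1011-0  10111-(✓)  11-000(✓)  11-010(✓)  11-111  1100-0(✓)  1101-1  111-10  1110-0(✓)  11100-  11111-(✓)
size-2^2 implicants → --0101  0-0-01  000-0-  1-111-  11-0-0
Unchecked terms (primes): --0101, -00011, -01001, -01100, -11010, 0-0-01, 00-001, 00-100, 000-0-, 0000-1, 01-101, 1-1001, 1-111-, 1011-0, 11-0-0, 11-111, 1101-1, 111-10, 11100-

-00011, -01001, -01100, -11010, 00-001, 00-100, 0000-1, 01-101, 1-1001, 1011-0, 11-111, 1101-1, 111-10, 11100-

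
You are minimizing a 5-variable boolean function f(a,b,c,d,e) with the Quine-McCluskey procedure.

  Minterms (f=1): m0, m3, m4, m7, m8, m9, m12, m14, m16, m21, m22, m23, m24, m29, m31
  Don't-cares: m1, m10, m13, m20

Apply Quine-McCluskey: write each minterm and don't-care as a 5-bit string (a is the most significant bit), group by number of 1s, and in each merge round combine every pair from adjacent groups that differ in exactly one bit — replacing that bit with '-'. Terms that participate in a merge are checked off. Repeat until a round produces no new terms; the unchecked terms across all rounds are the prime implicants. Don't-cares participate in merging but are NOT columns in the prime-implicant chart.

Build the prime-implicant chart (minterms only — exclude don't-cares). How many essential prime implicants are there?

size-2^0 implicants → 00000(✓)  00001(✓)  00011(✓)  00100(✓)  00111(✓)  01000(✓)  01001(✓)  01010(✓)  01100(✓)  01101(✓)  01110(✓)  10000(✓)  10100(✓)  10101(✓)  10110(✓)  10111(✓)  11000(✓)  11101(✓)  11111(✓)
size-2^1 implicants → -0000(✓)  -0100(✓)  -0111  -1000(✓)  -1101  0-000(✓)  0-001(✓)  0-100(✓)  00-00(✓)  00-11  000-1  0000-(✓)  01-00(✓)  01-01(✓)  01-10(✓)  010-0(✓)  0100-(✓)  011-0(✓)  0110-(✓)  1-000(✓)  1-101(✓)  1-111(✓)  10-00(✓)  101-0(✓)  101-1(✓)  1010-(✓)  1011-(✓)  111-1(✓)
size-2^2 implicants → --000  -0-00  0--00  0-00-  01--0  01-0-  1-1-1  101--
Unchecked terms (primes): --000, -0-00, -0111, -1101, 0--00, 0-00-, 00-11, 000-1, 01--0, 01-0-, 1-1-1, 101--
Minterm coverage:
  m0 ⊆ --000,-0-00,0--00,0-00-
  m3 ⊆ 00-11,000-1
  m4 ⊆ -0-00,0--00
  m7 ⊆ -0111,00-11
  m8 ⊆ --000,0--00,0-00-,01--0,01-0-
  m9 ⊆ 0-00-,01-0-
  m12 ⊆ 0--00,01--0,01-0-
  m14 ⊆ 01--0 [E]
  m16 ⊆ --000,-0-00
  m21 ⊆ 1-1-1,101--
  m22 ⊆ 101-- [E]
  m23 ⊆ -0111,1-1-1,101--
  m24 ⊆ --000 [E]
  m29 ⊆ -1101,1-1-1
  m31 ⊆ 1-1-1 [E]
E = {--000, 01--0, 1-1-1, 101--}

4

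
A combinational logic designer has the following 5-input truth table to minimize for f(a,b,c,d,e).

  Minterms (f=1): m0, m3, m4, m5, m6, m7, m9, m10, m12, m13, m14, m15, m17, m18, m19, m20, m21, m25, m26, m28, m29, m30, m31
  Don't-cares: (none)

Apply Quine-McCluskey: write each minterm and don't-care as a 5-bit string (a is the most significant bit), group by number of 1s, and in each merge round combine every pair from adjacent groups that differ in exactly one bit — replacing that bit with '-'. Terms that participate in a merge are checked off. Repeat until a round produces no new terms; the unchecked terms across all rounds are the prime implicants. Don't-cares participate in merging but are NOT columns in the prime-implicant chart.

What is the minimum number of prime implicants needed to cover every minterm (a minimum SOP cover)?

size-2^0 implicants → 00000(✓)  00011(✓)  00100(✓)  00101(✓)  00110(✓)  00111(✓)  01001(✓)  01010(✓)  01100(✓)  01101(✓)  01110(✓)  01111(✓)  10001(✓)  10010(✓)  10011(✓)  10100(✓)  10101(✓)  11001(✓)  11010(✓)  11100(✓)  11101(✓)  11110(✓)  11111(✓)
size-2^1 implicants → -0011  -0100(✓)  -0101(✓)  -1001(✓)  -1010(✓)  -1100(✓)  -1101(✓)  -1110(✓)  -1111(✓)  0-100(✓)  0-101(✓)  0-110(✓)  0-111(✓)  00-00  00-11  001-0(✓)  001-1(✓)  0010-(✓)  0011-(✓)  01-01(✓)  01-10(✓)  011-0(✓)  011-1(✓)  0110-(✓)  0111-(✓)  1-001(✓)  1-010  1-100(✓)  1-101(✓)  10-01(✓)  100-1  1001-  1010-(✓)  11-01(✓)  11-10(✓)  111-0(✓)  111-1(✓)  1110-(✓)  1111-(✓)
size-2^2 implicants → --100(✓)  --101(✓)  -010-(✓)  -1-01  -1-10  -11-0(✓)  -11-1(✓)  -110-(✓)  -111-(✓)  0-1-0(✓)  0-1-1(✓)  0-10-(✓)  0-11-(✓)  001--(✓)  011--(✓)  1--01  1-10-(✓)  111--(✓)
size-2^3 implicants → --10-  -11--  0-1--
Unchecked terms (primes): --10-, -0011, -1-01, -1-10, -11--, 0-1--, 00-00, 00-11, 1--01, 1-010, 100-1, 1001-
Minterm coverage:
  m0 ⊆ 00-00 [E]
  m3 ⊆ -0011,00-11
  m4 ⊆ --10-,0-1--,00-00
  m5 ⊆ --10-,0-1--
  m6 ⊆ 0-1-- [E]
  m7 ⊆ 0-1--,00-11
  m9 ⊆ -1-01 [E]
  m10 ⊆ -1-10 [E]
  m12 ⊆ --10-,-11--,0-1--
  m13 ⊆ --10-,-1-01,-11--,0-1--
  m14 ⊆ -1-10,-11--,0-1--
  m15 ⊆ -11--,0-1--
  m17 ⊆ 1--01,100-1
  m18 ⊆ 1-010,1001-
  m19 ⊆ -0011,100-1,1001-
  m20 ⊆ --10- [E]
  m21 ⊆ --10-,1--01
  m25 ⊆ -1-01,1--01
  m26 ⊆ -1-10,1-010
  m28 ⊆ --10-,-11--
  m29 ⊆ --10-,-1-01,-11--,1--01
  m30 ⊆ -1-10,-11--
  m31 ⊆ -11-- [E]
E = {--10-, -1-01, -1-10, -11--, 0-1--, 00-00}
Petrick residual → -0011, 1--01, 1-010
Cover = cd' + b'c'de + bd'e + bde' + bc + a'c + a'b'd'e' + ad'e + ac'de'  |cover|=9

9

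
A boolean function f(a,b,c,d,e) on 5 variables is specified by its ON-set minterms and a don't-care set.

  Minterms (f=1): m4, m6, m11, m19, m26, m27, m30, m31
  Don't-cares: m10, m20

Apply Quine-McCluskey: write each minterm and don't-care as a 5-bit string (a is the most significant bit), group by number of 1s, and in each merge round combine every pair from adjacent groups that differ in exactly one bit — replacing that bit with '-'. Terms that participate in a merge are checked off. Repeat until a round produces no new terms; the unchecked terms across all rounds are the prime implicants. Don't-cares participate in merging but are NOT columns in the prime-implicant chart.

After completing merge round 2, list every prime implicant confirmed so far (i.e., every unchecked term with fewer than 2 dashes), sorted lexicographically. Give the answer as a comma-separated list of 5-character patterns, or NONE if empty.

Round 0: 00100✓ 00110✓ 01010✓ 01011✓ 10011✓ 10100✓ 11010✓ 11011✓ 11110✓ 11111✓
Round 1: -0100 -1010✓ -1011✓ 001-0 0101-✓ 1-011 11-10✓ 11-11✓ 1101-✓ 1111-✓
Round 2: -101- 11-1-
PIs = {-0100, -101-, 001-0, 1-011, 11-1-}

-0100, 001-0, 1-011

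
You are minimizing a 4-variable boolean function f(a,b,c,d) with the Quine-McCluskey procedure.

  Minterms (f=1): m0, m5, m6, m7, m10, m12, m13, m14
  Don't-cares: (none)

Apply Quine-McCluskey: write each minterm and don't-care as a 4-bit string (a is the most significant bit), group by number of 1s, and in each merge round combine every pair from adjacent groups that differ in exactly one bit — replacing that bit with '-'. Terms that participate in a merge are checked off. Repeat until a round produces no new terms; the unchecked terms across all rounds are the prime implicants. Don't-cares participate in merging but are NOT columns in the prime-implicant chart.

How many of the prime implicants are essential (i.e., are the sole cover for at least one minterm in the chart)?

[col 0] 0000, 0101*, 0110*, 0111*, 1010*, 1100*, 1101*, 1110*
[col 1] -101, -110, 01-1, 011-, 1-10, 11-0, 110-
Prime implicants: -101, -110, 0000, 01-1, 011-, 1-10, 11-0, 110-
PI chart (minterm → PIs covering it):
  0 | 0000  (sole → essential)
  5 | -101,01-1
  6 | -110,011-
  7 | 01-1,011-
  10 | 1-10  (sole → essential)
  12 | 11-0,110-
  13 | -101,110-
  14 | -110,1-10,11-0
Essential prime implicants: 0000, 1-10

2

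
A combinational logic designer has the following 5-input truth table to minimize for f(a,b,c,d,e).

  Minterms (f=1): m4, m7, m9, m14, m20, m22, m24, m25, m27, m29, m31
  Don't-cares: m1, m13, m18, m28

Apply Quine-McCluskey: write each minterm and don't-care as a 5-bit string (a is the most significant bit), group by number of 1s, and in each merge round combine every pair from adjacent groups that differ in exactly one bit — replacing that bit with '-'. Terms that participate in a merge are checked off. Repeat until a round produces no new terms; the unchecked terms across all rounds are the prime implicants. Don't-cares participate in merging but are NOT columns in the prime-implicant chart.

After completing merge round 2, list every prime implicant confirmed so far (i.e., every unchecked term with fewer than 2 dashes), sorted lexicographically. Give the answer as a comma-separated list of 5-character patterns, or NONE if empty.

-0100, 0-001, 00111, 01110, 1-100, 10-10, 101-0

Round 0: 00001✓ 00100✓ 00111 01001✓ 01101✓ 01110 10010✓ 10100✓ 10110✓ 11000✓ 11001✓ 11011✓ 11100✓ 11101✓ 11111✓
Round 1: -0100 -1001✓ -1101✓ 0-001 01-01✓ 1-100 10-10 101-0 11-00✓ 11-01✓ 11-11✓ 110-1✓ 1100-✓ 111-1✓ 1110-✓
Round 2: -1-01 11--1 11-0-
PIs = {-0100, -1-01, 0-001, 00111, 01110, 1-100, 10-10, 101-0, 11--1, 11-0-}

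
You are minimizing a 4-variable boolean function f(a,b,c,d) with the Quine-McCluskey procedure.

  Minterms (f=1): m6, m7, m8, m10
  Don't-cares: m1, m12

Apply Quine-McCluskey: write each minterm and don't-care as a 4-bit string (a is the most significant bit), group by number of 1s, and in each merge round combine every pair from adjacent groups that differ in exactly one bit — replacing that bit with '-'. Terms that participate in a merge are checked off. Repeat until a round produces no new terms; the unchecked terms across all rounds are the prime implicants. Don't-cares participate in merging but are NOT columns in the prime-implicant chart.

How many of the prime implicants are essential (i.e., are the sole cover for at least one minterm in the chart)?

Round 0: 0001 0110✓ 0111✓ 1000✓ 1010✓ 1100✓
Round 1: 011- 1-00 10-0
PIs = {0001, 011-, 1-00, 10-0}
Coverage chart:
  m6: 011- ←essential
  m7: 011- ←essential
  m8: 1-00,10-0
  m10: 10-0 ←essential
Essential: 011-, 10-0

2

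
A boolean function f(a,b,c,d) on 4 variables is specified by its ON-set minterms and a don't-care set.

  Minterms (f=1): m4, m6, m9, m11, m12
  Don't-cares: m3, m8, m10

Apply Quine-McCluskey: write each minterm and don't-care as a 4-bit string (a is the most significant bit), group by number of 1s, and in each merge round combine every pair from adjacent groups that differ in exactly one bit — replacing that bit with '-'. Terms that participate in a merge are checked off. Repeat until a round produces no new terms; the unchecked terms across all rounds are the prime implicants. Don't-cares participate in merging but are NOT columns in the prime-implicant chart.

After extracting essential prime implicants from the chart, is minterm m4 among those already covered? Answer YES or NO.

YES

size-2^0 implicants → 0011(✓)  0100(✓)  0110(✓)  1000(✓)  1001(✓)  1010(✓)  1011(✓)  1100(✓)
size-2^1 implicants → -011  -100  01-0  1-00  10-0(✓)  10-1(✓)  100-(✓)  101-(✓)
size-2^2 implicants → 10--
Unchecked terms (primes): -011, -100, 01-0, 1-00, 10--
Minterm coverage:
  m4 ⊆ -100,01-0
  m6 ⊆ 01-0 [E]
  m9 ⊆ 10-- [E]
  m11 ⊆ -011,10--
  m12 ⊆ -100,1-00
E = {01-0, 10--}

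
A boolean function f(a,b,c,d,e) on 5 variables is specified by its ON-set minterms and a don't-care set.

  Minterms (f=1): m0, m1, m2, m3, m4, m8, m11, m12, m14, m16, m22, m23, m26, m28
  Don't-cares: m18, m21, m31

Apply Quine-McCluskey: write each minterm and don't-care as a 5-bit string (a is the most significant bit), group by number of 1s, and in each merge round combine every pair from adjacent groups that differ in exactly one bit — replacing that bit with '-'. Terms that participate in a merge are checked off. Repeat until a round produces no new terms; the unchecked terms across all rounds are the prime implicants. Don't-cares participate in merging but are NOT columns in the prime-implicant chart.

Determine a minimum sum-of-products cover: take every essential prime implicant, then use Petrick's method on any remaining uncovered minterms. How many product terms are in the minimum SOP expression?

8

[col 0] 00000*, 00001*, 00010*, 00011*, 00100*, 01000*, 01011*, 01100*, 01110*, 10000*, 10010*, 10101*, 10110*, 10111*, 11010*, 11100*, 11111*
[col 1] -0000*, -0010*, -1100, 0-000*, 0-011, 0-100*, 00-00*, 000-0*, 000-1*, 0000-*, 0001-*, 01-00*, 011-0, 1-010, 1-111, 10-10, 100-0*, 101-1, 1011-
[col 2] -00-0, 0--00, 000--
Prime implicants: -00-0, -1100, 0--00, 0-011, 000--, 011-0, 1-010, 1-111, 10-10, 101-1, 1011-
PI chart (minterm → PIs covering it):
  0 | -00-0,0--00,000--
  1 | 000--  (sole → essential)
  2 | -00-0,000--
  3 | 0-011,000--
  4 | 0--00  (sole → essential)
  8 | 0--00  (sole → essential)
  11 | 0-011  (sole → essential)
  12 | -1100,0--00,011-0
  14 | 011-0  (sole → essential)
  16 | -00-0  (sole → essential)
  22 | 10-10,1011-
  23 | 1-111,101-1,1011-
  26 | 1-010  (sole → essential)
  28 | -1100  (sole → essential)
Essential prime implicants: -00-0, -1100, 0--00, 0-011, 000--, 011-0, 1-010
Petrick residual → 1011-
Minimum SOP uses 8 PIs: b'c'e' + bcd'e' + a'd'e' + a'c'de + a'b'c' + a'bce' + ac'de' + ab'cd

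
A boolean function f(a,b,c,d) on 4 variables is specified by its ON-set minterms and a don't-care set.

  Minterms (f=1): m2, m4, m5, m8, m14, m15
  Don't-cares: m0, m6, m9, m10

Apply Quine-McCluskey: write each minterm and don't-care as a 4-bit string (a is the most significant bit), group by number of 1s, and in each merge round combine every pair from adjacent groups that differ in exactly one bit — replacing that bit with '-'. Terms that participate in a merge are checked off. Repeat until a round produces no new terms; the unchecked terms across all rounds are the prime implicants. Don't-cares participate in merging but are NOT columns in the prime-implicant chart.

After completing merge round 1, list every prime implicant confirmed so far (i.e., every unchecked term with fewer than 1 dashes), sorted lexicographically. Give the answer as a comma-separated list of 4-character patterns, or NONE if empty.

NONE

size-2^0 implicants → 0000(✓)  0010(✓)  0100(✓)  0101(✓)  0110(✓)  1000(✓)  1001(✓)  1010(✓)  1110(✓)  1111(✓)
size-2^1 implicants → -000(✓)  -010(✓)  -110(✓)  0-00(✓)  0-10(✓)  00-0(✓)  01-0(✓)  010-  1-10(✓)  10-0(✓)  100-  111-
size-2^2 implicants → --10  -0-0  0--0
Unchecked terms (primes): --10, -0-0, 0--0, 010-, 100-, 111-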